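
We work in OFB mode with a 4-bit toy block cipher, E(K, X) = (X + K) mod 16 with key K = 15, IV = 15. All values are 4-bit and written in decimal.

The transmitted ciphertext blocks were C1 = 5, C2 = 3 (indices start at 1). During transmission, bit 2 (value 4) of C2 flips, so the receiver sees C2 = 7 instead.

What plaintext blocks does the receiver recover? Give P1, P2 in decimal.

P1 = 11, P2 = 10

OFB decryption: S_i = E(K, S_{i−1}) with S_{0} = IV; P_i = C_i ⊕ S_i.
Only C2 changed, to 7. In OFB, a change in C_i flips the same bit in P_i only; the keystream is unaffected. Decrypting the received ciphertext:
P1: S = E(K, 15) = 14; 5 ⊕ 14 = 11.
P2: S = E(K, 14) = 13; 7 ⊕ 13 = 10.
Blocks that differ from the original plaintext: P2.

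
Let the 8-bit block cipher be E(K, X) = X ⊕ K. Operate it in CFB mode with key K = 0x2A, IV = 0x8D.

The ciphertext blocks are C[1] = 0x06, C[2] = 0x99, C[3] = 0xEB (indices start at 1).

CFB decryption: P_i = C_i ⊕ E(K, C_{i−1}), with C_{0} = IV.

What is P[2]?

P[2]: E(K, 0x06) = 0x2C; 0x99 ⊕ 0x2C = 0xB5.

P[2] = 0xB5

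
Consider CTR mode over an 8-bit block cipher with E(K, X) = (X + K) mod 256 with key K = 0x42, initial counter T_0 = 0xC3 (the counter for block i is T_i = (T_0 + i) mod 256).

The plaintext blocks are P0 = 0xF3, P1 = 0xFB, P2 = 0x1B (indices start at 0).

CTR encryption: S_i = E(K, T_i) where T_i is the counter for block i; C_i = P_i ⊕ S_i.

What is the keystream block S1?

C0: T = 0xC3, S = E(K, T) = 0x05; 0xF3 ⊕ 0x05 = 0xF6.
C1: T = 0xC4, S = E(K, T) = 0x06; 0xFB ⊕ 0x06 = 0xFD.
So S1 = 0x06.

0x06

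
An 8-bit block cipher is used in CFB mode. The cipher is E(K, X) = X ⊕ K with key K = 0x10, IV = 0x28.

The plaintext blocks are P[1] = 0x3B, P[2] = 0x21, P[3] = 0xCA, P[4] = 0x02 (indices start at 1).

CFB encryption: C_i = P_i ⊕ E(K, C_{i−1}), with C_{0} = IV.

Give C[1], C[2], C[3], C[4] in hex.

C[1] = 0x03, C[2] = 0x32, C[3] = 0xE8, C[4] = 0xFA

C[1]: E(K, 0x28) = 0x38; 0x3B ⊕ 0x38 = 0x03.
C[2]: E(K, 0x03) = 0x13; 0x21 ⊕ 0x13 = 0x32.
C[3]: E(K, 0x32) = 0x22; 0xCA ⊕ 0x22 = 0xE8.
C[4]: E(K, 0xE8) = 0xF8; 0x02 ⊕ 0xF8 = 0xFA.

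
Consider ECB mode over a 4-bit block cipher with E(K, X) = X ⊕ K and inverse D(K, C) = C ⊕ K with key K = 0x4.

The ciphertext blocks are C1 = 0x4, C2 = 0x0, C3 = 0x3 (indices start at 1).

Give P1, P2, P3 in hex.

P1 = 0x0, P2 = 0x4, P3 = 0x7

ECB decryption: P_i = D(K, C_i).
P1: D(K, 0x4) = 0x0.
P2: D(K, 0x0) = 0x4.
P3: D(K, 0x3) = 0x7.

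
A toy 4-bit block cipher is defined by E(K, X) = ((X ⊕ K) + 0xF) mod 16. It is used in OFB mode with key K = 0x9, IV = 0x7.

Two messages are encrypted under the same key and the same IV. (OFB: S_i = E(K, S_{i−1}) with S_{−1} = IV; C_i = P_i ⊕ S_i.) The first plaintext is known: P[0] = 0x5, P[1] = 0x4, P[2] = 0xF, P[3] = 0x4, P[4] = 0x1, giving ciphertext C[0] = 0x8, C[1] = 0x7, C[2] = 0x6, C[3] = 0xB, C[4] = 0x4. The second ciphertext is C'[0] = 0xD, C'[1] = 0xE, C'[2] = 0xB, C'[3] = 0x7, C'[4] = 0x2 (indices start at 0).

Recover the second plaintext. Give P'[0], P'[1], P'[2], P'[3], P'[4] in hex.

In OFB with a reused IV, both messages share the same keystream S_i, so C_i ⊕ C'_i = P_i ⊕ P'_i and thus P'_i = P_i ⊕ C_i ⊕ C'_i.
P'[0]: 0x5 ⊕ 0x8 ⊕ 0xD = 0x0.
P'[1]: 0x4 ⊕ 0x7 ⊕ 0xE = 0xD.
P'[2]: 0xF ⊕ 0x6 ⊕ 0xB = 0x2.
P'[3]: 0x4 ⊕ 0xB ⊕ 0x7 = 0x8.
P'[4]: 0x1 ⊕ 0x4 ⊕ 0x2 = 0x7.

P'[0] = 0x0, P'[1] = 0xD, P'[2] = 0x2, P'[3] = 0x8, P'[4] = 0x7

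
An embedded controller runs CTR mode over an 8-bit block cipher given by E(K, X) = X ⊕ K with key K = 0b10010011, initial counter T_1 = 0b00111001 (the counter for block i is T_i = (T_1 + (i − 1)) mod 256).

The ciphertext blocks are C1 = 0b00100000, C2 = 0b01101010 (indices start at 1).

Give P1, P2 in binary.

P1 = 0b10001010, P2 = 0b11000011

CTR decryption: S_i = E(K, T_i) where T_i is the counter for block i; P_i = C_i ⊕ S_i.
P1: T = 0b00111001, S = E(K, T) = 0b10101010; 0b00100000 ⊕ 0b10101010 = 0b10001010.
P2: T = 0b00111010, S = E(K, T) = 0b10101001; 0b01101010 ⊕ 0b10101001 = 0b11000011.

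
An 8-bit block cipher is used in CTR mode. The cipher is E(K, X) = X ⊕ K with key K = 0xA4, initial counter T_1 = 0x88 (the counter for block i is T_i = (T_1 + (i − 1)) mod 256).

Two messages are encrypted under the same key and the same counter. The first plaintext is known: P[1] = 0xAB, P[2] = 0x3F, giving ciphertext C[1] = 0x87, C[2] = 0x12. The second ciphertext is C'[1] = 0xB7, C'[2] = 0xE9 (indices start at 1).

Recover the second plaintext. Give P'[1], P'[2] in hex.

In CTR with a reused counter, both messages share the same keystream S_i, so C_i ⊕ C'_i = P_i ⊕ P'_i and thus P'_i = P_i ⊕ C_i ⊕ C'_i.
P'[1]: 0xAB ⊕ 0x87 ⊕ 0xB7 = 0x9B.
P'[2]: 0x3F ⊕ 0x12 ⊕ 0xE9 = 0xC4.

P'[1] = 0x9B, P'[2] = 0xC4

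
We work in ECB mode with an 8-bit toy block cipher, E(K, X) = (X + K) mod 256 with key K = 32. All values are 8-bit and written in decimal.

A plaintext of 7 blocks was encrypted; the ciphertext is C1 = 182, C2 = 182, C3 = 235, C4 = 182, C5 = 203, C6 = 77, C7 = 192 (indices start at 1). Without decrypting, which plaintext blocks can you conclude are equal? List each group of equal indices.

P1 = P2 = P4

ECB encrypts each block independently with the same key, so equal ciphertext blocks imply equal plaintext blocks.
C1 = C2 = C4 = 182, so P1 = P2 = P4.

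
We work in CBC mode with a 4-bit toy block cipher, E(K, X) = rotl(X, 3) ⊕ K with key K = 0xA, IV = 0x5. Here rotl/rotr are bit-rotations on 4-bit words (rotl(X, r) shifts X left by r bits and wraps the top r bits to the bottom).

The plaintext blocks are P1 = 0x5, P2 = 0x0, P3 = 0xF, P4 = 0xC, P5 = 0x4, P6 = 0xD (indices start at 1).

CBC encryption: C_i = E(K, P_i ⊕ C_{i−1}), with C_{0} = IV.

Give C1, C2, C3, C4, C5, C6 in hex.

C1: P1 ⊕ 0x5 = 0x0; E(K, 0x0) = 0xA.
C2: P2 ⊕ 0xA = 0xA; E(K, 0xA) = 0xF.
C3: P3 ⊕ 0xF = 0x0; E(K, 0x0) = 0xA.
C4: P4 ⊕ 0xA = 0x6; E(K, 0x6) = 0x9.
C5: P5 ⊕ 0x9 = 0xD; E(K, 0xD) = 0x4.
C6: P6 ⊕ 0x4 = 0x9; E(K, 0x9) = 0x6.

C1 = 0xA, C2 = 0xF, C3 = 0xA, C4 = 0x9, C5 = 0x4, C6 = 0x6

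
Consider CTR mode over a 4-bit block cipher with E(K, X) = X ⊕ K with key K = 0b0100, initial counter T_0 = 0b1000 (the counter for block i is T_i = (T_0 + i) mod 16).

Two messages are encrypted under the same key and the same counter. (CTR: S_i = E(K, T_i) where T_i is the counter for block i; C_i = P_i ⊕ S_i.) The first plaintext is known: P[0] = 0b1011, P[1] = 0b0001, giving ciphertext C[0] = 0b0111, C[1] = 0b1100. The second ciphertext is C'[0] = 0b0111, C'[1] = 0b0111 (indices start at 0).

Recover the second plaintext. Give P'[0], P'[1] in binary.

In CTR with a reused counter, both messages share the same keystream S_i, so C_i ⊕ C'_i = P_i ⊕ P'_i and thus P'_i = P_i ⊕ C_i ⊕ C'_i.
P'[0]: 0b1011 ⊕ 0b0111 ⊕ 0b0111 = 0b1011.
P'[1]: 0b0001 ⊕ 0b1100 ⊕ 0b0111 = 0b1010.

P'[0] = 0b1011, P'[1] = 0b1010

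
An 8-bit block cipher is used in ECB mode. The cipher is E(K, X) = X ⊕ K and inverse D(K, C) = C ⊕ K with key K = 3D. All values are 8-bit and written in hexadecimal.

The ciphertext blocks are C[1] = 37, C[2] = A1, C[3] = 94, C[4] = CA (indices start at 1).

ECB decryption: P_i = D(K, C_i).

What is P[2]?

P[2] = 9C

P[2]: D(K, A1) = 9C.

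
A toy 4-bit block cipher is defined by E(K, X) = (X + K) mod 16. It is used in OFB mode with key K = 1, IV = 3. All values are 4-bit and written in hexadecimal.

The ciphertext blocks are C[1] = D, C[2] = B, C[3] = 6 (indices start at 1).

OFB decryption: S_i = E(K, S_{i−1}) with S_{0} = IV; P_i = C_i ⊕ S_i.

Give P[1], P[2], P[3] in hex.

P[1] = 9, P[2] = E, P[3] = 0

P[1]: S = E(K, 3) = 4; D ⊕ 4 = 9.
P[2]: S = E(K, 4) = 5; B ⊕ 5 = E.
P[3]: S = E(K, 5) = 6; 6 ⊕ 6 = 0.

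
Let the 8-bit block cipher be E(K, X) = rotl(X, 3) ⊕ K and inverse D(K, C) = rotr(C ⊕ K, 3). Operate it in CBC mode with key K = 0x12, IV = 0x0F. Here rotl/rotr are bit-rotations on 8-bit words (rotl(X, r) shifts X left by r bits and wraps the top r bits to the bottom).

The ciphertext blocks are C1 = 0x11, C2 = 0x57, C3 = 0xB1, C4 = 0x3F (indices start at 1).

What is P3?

CBC decryption: P_i = D(K, C_i) ⊕ C_{i−1}, with C_{0} = IV.
P3: D(K, 0xB1) = 0x74; 0x74 ⊕ 0x57 = 0x23.

P3 = 0x23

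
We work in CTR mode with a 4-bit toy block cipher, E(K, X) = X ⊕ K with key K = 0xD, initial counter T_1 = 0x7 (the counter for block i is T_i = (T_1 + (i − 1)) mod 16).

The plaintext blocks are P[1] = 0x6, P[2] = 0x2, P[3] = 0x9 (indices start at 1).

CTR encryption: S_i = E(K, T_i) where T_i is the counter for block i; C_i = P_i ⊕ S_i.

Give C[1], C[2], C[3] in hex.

C[1]: T = 0x7, S = E(K, T) = 0xA; 0x6 ⊕ 0xA = 0xC.
C[2]: T = 0x8, S = E(K, T) = 0x5; 0x2 ⊕ 0x5 = 0x7.
C[3]: T = 0x9, S = E(K, T) = 0x4; 0x9 ⊕ 0x4 = 0xD.

C[1] = 0xC, C[2] = 0x7, C[3] = 0xD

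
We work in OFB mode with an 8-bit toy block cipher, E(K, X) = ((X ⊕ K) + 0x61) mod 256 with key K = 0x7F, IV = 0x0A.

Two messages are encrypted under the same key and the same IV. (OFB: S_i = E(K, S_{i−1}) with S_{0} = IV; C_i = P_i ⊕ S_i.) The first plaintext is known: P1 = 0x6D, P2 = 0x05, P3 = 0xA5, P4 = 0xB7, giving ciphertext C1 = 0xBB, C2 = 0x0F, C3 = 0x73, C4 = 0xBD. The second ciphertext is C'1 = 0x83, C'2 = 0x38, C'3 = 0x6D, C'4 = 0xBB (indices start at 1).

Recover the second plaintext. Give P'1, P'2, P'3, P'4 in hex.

In OFB with a reused IV, both messages share the same keystream S_i, so C_i ⊕ C'_i = P_i ⊕ P'_i and thus P'_i = P_i ⊕ C_i ⊕ C'_i.
P'1: 0x6D ⊕ 0xBB ⊕ 0x83 = 0x55.
P'2: 0x05 ⊕ 0x0F ⊕ 0x38 = 0x32.
P'3: 0xA5 ⊕ 0x73 ⊕ 0x6D = 0xBB.
P'4: 0xB7 ⊕ 0xBD ⊕ 0xBB = 0xB1.

P'1 = 0x55, P'2 = 0x32, P'3 = 0xBB, P'4 = 0xB1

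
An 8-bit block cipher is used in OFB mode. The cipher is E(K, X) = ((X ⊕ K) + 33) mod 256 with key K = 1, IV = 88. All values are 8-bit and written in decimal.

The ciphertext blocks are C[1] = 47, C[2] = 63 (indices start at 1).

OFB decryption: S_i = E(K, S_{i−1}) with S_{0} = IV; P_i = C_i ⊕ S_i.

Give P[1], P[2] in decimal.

P[1]: S = E(K, 88) = 122; 47 ⊕ 122 = 85.
P[2]: S = E(K, 122) = 156; 63 ⊕ 156 = 163.

P[1] = 85, P[2] = 163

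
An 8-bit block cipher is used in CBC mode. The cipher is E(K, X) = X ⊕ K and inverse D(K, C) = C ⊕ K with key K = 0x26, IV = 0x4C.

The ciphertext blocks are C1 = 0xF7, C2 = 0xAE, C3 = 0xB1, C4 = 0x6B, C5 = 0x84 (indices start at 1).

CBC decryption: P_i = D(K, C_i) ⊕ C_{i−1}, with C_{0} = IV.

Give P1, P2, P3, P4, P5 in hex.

P1: D(K, 0xF7) = 0xD1; 0xD1 ⊕ 0x4C = 0x9D.
P2: D(K, 0xAE) = 0x88; 0x88 ⊕ 0xF7 = 0x7F.
P3: D(K, 0xB1) = 0x97; 0x97 ⊕ 0xAE = 0x39.
P4: D(K, 0x6B) = 0x4D; 0x4D ⊕ 0xB1 = 0xFC.
P5: D(K, 0x84) = 0xA2; 0xA2 ⊕ 0x6B = 0xC9.

P1 = 0x9D, P2 = 0x7F, P3 = 0x39, P4 = 0xFC, P5 = 0xC9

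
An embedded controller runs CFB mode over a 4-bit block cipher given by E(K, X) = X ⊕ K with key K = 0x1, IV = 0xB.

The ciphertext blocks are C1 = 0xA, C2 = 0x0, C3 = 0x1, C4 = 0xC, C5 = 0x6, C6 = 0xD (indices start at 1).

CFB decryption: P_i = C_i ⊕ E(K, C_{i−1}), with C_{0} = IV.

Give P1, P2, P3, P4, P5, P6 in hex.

P1 = 0x0, P2 = 0xB, P3 = 0x0, P4 = 0xC, P5 = 0xB, P6 = 0xA

P1: E(K, 0xB) = 0xA; 0xA ⊕ 0xA = 0x0.
P2: E(K, 0xA) = 0xB; 0x0 ⊕ 0xB = 0xB.
P3: E(K, 0x0) = 0x1; 0x1 ⊕ 0x1 = 0x0.
P4: E(K, 0x1) = 0x0; 0xC ⊕ 0x0 = 0xC.
P5: E(K, 0xC) = 0xD; 0x6 ⊕ 0xD = 0xB.
P6: E(K, 0x6) = 0x7; 0xD ⊕ 0x7 = 0xA.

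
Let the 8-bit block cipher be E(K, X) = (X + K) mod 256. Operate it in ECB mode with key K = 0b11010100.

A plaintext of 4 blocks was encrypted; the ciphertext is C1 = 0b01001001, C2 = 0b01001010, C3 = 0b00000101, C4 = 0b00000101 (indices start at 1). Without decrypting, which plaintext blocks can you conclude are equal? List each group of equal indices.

ECB encrypts each block independently with the same key, so equal ciphertext blocks imply equal plaintext blocks.
C3 = C4 = 0b00000101, so P3 = P4.

P3 = P4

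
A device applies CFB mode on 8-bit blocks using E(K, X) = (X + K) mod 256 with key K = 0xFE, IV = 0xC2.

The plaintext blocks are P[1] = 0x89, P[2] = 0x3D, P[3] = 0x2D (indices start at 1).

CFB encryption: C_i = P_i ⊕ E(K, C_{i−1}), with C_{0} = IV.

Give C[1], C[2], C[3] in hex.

C[1] = 0x49, C[2] = 0x7A, C[3] = 0x55

C[1]: E(K, 0xC2) = 0xC0; 0x89 ⊕ 0xC0 = 0x49.
C[2]: E(K, 0x49) = 0x47; 0x3D ⊕ 0x47 = 0x7A.
C[3]: E(K, 0x7A) = 0x78; 0x2D ⊕ 0x78 = 0x55.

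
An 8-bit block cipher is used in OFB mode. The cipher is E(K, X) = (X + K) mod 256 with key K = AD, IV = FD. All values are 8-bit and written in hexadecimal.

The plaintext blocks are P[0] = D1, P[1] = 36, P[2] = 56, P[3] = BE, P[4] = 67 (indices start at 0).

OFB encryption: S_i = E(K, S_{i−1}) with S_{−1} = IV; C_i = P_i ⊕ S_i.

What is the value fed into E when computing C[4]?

B1

C[0]: S = E(K, FD) = AA; D1 ⊕ AA = 7B.
C[1]: S = E(K, AA) = 57; 36 ⊕ 57 = 61.
C[2]: S = E(K, 57) = 04; 56 ⊕ 04 = 52.
C[3]: S = E(K, 04) = B1; BE ⊕ B1 = 0F.
C[4]: S = E(K, B1) = 5E; 67 ⊕ 5E = 39.
So the input to E for block [4] is B1.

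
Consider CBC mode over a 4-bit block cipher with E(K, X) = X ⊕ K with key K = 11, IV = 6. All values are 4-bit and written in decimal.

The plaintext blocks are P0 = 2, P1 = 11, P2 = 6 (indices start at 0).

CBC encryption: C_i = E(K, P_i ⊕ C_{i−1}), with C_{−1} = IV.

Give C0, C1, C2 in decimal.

C0: P0 ⊕ 6 = 4; E(K, 4) = 15.
C1: P1 ⊕ 15 = 4; E(K, 4) = 15.
C2: P2 ⊕ 15 = 9; E(K, 9) = 2.

C0 = 15, C1 = 15, C2 = 2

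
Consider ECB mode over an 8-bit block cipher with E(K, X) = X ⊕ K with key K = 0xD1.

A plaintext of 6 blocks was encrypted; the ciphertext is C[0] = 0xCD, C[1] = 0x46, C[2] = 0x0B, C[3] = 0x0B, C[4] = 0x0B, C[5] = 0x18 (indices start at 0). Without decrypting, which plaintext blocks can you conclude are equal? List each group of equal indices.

ECB encrypts each block independently with the same key, so equal ciphertext blocks imply equal plaintext blocks.
C[2] = C[3] = C[4] = 0x0B, so P[2] = P[3] = P[4].

P[2] = P[3] = P[4]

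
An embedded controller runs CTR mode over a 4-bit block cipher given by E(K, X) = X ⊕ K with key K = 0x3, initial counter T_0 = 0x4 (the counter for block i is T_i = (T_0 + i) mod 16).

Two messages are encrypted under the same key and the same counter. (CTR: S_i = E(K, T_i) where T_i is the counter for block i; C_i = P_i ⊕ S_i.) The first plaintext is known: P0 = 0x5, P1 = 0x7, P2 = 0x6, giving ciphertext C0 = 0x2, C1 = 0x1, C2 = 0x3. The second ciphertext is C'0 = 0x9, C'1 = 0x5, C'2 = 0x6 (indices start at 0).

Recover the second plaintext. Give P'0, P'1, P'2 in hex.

In CTR with a reused counter, both messages share the same keystream S_i, so C_i ⊕ C'_i = P_i ⊕ P'_i and thus P'_i = P_i ⊕ C_i ⊕ C'_i.
P'0: 0x5 ⊕ 0x2 ⊕ 0x9 = 0xE.
P'1: 0x7 ⊕ 0x1 ⊕ 0x5 = 0x3.
P'2: 0x6 ⊕ 0x3 ⊕ 0x6 = 0x3.

P'0 = 0xE, P'1 = 0x3, P'2 = 0x3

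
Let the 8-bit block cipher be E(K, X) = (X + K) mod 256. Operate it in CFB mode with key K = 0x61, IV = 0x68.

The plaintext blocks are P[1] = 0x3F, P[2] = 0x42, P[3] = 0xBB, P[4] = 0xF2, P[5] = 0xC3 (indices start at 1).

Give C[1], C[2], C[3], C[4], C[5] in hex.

CFB encryption: C_i = P_i ⊕ E(K, C_{i−1}), with C_{0} = IV.
C[1]: E(K, 0x68) = 0xC9; 0x3F ⊕ 0xC9 = 0xF6.
C[2]: E(K, 0xF6) = 0x57; 0x42 ⊕ 0x57 = 0x15.
C[3]: E(K, 0x15) = 0x76; 0xBB ⊕ 0x76 = 0xCD.
C[4]: E(K, 0xCD) = 0x2E; 0xF2 ⊕ 0x2E = 0xDC.
C[5]: E(K, 0xDC) = 0x3D; 0xC3 ⊕ 0x3D = 0xFE.

C[1] = 0xF6, C[2] = 0x15, C[3] = 0xCD, C[4] = 0xDC, C[5] = 0xFE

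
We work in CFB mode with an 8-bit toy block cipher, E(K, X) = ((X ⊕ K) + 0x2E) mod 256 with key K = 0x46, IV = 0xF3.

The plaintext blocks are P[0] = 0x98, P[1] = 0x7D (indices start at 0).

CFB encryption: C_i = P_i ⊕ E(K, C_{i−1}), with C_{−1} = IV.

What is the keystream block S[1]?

C[0]: E(K, 0xF3) = 0xE3; 0x98 ⊕ 0xE3 = 0x7B.
C[1]: E(K, 0x7B) = 0x6B; 0x7D ⊕ 0x6B = 0x16.
So S[1] = 0x6B.

0x6B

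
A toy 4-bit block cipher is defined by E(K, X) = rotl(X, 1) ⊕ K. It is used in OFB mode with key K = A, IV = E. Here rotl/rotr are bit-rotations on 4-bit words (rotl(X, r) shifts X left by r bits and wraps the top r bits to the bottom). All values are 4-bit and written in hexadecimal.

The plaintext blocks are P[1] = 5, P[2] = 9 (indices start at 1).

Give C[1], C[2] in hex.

OFB encryption: S_i = E(K, S_{i−1}) with S_{0} = IV; C_i = P_i ⊕ S_i.
C[1]: S = E(K, E) = 7; 5 ⊕ 7 = 2.
C[2]: S = E(K, 7) = 4; 9 ⊕ 4 = D.

C[1] = 2, C[2] = D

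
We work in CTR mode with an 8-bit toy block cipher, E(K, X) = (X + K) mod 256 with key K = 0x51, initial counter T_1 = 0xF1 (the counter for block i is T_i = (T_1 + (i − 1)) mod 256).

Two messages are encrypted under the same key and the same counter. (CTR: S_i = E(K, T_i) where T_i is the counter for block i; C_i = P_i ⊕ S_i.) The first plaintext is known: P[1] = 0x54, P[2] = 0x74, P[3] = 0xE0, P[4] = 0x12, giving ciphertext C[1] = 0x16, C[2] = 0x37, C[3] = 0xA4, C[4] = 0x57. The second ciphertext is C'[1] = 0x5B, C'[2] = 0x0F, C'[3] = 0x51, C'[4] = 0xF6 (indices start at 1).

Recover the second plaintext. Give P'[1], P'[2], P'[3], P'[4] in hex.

P'[1] = 0x19, P'[2] = 0x4C, P'[3] = 0x15, P'[4] = 0xB3

In CTR with a reused counter, both messages share the same keystream S_i, so C_i ⊕ C'_i = P_i ⊕ P'_i and thus P'_i = P_i ⊕ C_i ⊕ C'_i.
P'[1]: 0x54 ⊕ 0x16 ⊕ 0x5B = 0x19.
P'[2]: 0x74 ⊕ 0x37 ⊕ 0x0F = 0x4C.
P'[3]: 0xE0 ⊕ 0xA4 ⊕ 0x51 = 0x15.
P'[4]: 0x12 ⊕ 0x57 ⊕ 0xF6 = 0xB3.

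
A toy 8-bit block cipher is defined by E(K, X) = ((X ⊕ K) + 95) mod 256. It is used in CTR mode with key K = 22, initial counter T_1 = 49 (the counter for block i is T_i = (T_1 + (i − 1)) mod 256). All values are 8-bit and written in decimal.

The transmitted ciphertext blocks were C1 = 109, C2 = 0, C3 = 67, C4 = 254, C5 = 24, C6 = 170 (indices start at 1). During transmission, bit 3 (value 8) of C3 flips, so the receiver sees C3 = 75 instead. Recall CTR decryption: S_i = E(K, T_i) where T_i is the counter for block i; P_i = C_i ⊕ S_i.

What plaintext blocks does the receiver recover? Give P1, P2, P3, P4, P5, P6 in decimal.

P1 = 235, P2 = 131, P3 = 207, P4 = 127, P5 = 154, P6 = 213

Only C3 changed, to 75. In CTR, a change in C_i flips the same bit in P_i only; the keystream is unaffected. Decrypting the received ciphertext:
P1: T = 49, S = E(K, T) = 134; 109 ⊕ 134 = 235.
P2: T = 50, S = E(K, T) = 131; 0 ⊕ 131 = 131.
P3: T = 51, S = E(K, T) = 132; 75 ⊕ 132 = 207.
P4: T = 52, S = E(K, T) = 129; 254 ⊕ 129 = 127.
P5: T = 53, S = E(K, T) = 130; 24 ⊕ 130 = 154.
P6: T = 54, S = E(K, T) = 127; 170 ⊕ 127 = 213.
Blocks that differ from the original plaintext: P3.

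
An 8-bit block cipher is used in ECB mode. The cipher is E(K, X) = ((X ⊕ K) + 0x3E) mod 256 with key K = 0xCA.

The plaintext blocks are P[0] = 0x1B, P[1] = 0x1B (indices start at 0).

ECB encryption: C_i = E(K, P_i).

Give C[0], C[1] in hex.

C[0] = 0x0F, C[1] = 0x0F

C[0]: E(K, 0x1B) = 0x0F.
C[1]: E(K, 0x1B) = 0x0F.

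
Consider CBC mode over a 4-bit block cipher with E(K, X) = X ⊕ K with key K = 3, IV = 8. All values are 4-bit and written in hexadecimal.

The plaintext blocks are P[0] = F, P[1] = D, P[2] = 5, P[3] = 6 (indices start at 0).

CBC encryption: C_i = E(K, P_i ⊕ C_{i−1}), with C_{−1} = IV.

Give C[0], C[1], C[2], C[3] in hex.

C[0]: P[0] ⊕ 8 = 7; E(K, 7) = 4.
C[1]: P[1] ⊕ 4 = 9; E(K, 9) = A.
C[2]: P[2] ⊕ A = F; E(K, F) = C.
C[3]: P[3] ⊕ C = A; E(K, A) = 9.

C[0] = 4, C[1] = A, C[2] = C, C[3] = 9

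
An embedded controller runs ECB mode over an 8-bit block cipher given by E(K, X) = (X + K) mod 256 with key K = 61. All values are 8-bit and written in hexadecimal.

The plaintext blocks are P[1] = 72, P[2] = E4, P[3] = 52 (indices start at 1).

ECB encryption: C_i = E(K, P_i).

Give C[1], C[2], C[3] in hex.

C[1]: E(K, 72) = D3.
C[2]: E(K, E4) = 45.
C[3]: E(K, 52) = B3.

C[1] = D3, C[2] = 45, C[3] = B3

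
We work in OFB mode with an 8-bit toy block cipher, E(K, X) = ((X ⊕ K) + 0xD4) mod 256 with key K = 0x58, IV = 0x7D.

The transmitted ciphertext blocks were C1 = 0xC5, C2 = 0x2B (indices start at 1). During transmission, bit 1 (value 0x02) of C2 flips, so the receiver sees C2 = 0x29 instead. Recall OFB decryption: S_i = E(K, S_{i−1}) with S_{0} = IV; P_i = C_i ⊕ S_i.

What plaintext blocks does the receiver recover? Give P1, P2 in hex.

Only C2 changed, to 0x29. In OFB, a change in C_i flips the same bit in P_i only; the keystream is unaffected. Decrypting the received ciphertext:
P1: S = E(K, 0x7D) = 0xF9; 0xC5 ⊕ 0xF9 = 0x3C.
P2: S = E(K, 0xF9) = 0x75; 0x29 ⊕ 0x75 = 0x5C.
Blocks that differ from the original plaintext: P2.

P1 = 0x3C, P2 = 0x5C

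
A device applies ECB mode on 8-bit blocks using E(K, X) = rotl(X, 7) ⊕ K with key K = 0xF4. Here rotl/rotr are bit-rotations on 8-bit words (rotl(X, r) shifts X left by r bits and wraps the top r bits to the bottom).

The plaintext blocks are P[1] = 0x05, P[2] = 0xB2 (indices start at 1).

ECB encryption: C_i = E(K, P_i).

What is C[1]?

C[1] = 0x76

C[1]: E(K, 0x05) = 0x76.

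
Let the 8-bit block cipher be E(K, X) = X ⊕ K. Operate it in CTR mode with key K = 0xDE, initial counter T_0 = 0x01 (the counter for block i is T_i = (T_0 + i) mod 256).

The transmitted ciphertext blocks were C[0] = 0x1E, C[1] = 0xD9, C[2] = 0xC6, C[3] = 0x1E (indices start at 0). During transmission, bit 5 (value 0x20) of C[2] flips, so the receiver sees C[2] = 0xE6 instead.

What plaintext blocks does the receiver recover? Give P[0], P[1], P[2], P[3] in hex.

P[0] = 0xC1, P[1] = 0x05, P[2] = 0x3B, P[3] = 0xC4

CTR decryption: S_i = E(K, T_i) where T_i is the counter for block i; P_i = C_i ⊕ S_i.
Only C[2] changed, to 0xE6. In CTR, a change in C_i flips the same bit in P_i only; the keystream is unaffected. Decrypting the received ciphertext:
P[0]: T = 0x01, S = E(K, T) = 0xDF; 0x1E ⊕ 0xDF = 0xC1.
P[1]: T = 0x02, S = E(K, T) = 0xDC; 0xD9 ⊕ 0xDC = 0x05.
P[2]: T = 0x03, S = E(K, T) = 0xDD; 0xE6 ⊕ 0xDD = 0x3B.
P[3]: T = 0x04, S = E(K, T) = 0xDA; 0x1E ⊕ 0xDA = 0xC4.
Blocks that differ from the original plaintext: P[2].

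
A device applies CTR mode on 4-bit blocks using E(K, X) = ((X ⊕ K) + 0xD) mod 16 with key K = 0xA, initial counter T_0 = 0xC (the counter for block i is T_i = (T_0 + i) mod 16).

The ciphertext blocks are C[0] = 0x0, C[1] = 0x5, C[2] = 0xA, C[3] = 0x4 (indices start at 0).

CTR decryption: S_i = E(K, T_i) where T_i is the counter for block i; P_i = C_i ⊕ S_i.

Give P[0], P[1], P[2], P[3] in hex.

P[0] = 0x3, P[1] = 0x1, P[2] = 0xB, P[3] = 0x6

P[0]: T = 0xC, S = E(K, T) = 0x3; 0x0 ⊕ 0x3 = 0x3.
P[1]: T = 0xD, S = E(K, T) = 0x4; 0x5 ⊕ 0x4 = 0x1.
P[2]: T = 0xE, S = E(K, T) = 0x1; 0xA ⊕ 0x1 = 0xB.
P[3]: T = 0xF, S = E(K, T) = 0x2; 0x4 ⊕ 0x2 = 0x6.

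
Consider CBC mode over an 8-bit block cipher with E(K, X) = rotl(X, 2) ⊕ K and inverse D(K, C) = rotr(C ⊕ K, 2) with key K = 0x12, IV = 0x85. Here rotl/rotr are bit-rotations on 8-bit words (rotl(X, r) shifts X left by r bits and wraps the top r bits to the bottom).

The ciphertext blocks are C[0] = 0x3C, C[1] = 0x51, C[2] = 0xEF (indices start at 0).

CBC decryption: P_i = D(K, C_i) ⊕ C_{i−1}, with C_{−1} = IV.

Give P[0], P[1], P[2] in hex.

P[0] = 0x0E, P[1] = 0xEC, P[2] = 0x2E

P[0]: D(K, 0x3C) = 0x8B; 0x8B ⊕ 0x85 = 0x0E.
P[1]: D(K, 0x51) = 0xD0; 0xD0 ⊕ 0x3C = 0xEC.
P[2]: D(K, 0xEF) = 0x7F; 0x7F ⊕ 0x51 = 0x2E.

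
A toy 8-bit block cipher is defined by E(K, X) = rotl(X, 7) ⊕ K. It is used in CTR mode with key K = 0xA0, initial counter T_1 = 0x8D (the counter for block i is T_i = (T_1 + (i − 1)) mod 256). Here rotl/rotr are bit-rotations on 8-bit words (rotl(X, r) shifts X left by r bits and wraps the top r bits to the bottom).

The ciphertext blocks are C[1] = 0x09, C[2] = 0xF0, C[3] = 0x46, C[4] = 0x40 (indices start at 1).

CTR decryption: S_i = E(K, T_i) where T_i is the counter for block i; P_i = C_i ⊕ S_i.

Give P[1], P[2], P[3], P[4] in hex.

P[1]: T = 0x8D, S = E(K, T) = 0x66; 0x09 ⊕ 0x66 = 0x6F.
P[2]: T = 0x8E, S = E(K, T) = 0xE7; 0xF0 ⊕ 0xE7 = 0x17.
P[3]: T = 0x8F, S = E(K, T) = 0x67; 0x46 ⊕ 0x67 = 0x21.
P[4]: T = 0x90, S = E(K, T) = 0xE8; 0x40 ⊕ 0xE8 = 0xA8.

P[1] = 0x6F, P[2] = 0x17, P[3] = 0x21, P[4] = 0xA8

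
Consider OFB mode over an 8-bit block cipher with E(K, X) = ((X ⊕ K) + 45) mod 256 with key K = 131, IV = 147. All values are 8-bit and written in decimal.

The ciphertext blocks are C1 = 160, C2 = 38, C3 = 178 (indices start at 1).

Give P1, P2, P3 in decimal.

P1 = 157, P2 = 205, P3 = 39

OFB decryption: S_i = E(K, S_{i−1}) with S_{0} = IV; P_i = C_i ⊕ S_i.
P1: S = E(K, 147) = 61; 160 ⊕ 61 = 157.
P2: S = E(K, 61) = 235; 38 ⊕ 235 = 205.
P3: S = E(K, 235) = 149; 178 ⊕ 149 = 39.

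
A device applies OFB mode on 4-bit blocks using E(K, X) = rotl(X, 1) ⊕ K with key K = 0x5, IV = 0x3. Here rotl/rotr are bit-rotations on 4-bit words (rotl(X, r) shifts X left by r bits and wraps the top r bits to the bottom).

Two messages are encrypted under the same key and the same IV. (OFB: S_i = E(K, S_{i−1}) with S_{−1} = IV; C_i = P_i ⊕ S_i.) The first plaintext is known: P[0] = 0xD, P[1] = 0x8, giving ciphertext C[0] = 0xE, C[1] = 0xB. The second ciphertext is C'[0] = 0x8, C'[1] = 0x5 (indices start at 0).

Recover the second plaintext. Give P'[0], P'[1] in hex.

P'[0] = 0xB, P'[1] = 0x6

In OFB with a reused IV, both messages share the same keystream S_i, so C_i ⊕ C'_i = P_i ⊕ P'_i and thus P'_i = P_i ⊕ C_i ⊕ C'_i.
P'[0]: 0xD ⊕ 0xE ⊕ 0x8 = 0xB.
P'[1]: 0x8 ⊕ 0xB ⊕ 0x5 = 0x6.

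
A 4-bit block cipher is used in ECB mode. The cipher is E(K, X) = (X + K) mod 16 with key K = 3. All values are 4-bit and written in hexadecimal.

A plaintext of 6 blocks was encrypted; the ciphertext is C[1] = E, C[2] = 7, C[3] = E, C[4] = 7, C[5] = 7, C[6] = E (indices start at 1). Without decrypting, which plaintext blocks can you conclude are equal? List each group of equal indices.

ECB encrypts each block independently with the same key, so equal ciphertext blocks imply equal plaintext blocks.
C[1] = C[3] = C[6] = E, so P[1] = P[3] = P[6].
C[2] = C[4] = C[5] = 7, so P[2] = P[4] = P[5].

P[1] = P[3] = P[6]; P[2] = P[4] = P[5]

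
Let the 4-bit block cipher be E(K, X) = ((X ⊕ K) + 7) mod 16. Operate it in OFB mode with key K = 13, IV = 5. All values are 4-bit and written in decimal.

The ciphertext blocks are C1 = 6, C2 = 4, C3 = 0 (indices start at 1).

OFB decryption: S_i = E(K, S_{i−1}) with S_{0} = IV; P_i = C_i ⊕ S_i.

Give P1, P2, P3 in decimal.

P1 = 9, P2 = 13, P3 = 11

P1: S = E(K, 5) = 15; 6 ⊕ 15 = 9.
P2: S = E(K, 15) = 9; 4 ⊕ 9 = 13.
P3: S = E(K, 9) = 11; 0 ⊕ 11 = 11.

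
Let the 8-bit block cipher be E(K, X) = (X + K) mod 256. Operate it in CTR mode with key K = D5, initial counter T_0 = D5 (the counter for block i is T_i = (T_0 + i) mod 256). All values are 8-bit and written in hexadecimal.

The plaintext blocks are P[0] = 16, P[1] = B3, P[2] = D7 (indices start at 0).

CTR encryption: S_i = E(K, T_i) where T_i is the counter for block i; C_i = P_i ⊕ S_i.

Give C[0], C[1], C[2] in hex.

C[0] = BC, C[1] = 18, C[2] = 7B

C[0]: T = D5, S = E(K, T) = AA; 16 ⊕ AA = BC.
C[1]: T = D6, S = E(K, T) = AB; B3 ⊕ AB = 18.
C[2]: T = D7, S = E(K, T) = AC; D7 ⊕ AC = 7B.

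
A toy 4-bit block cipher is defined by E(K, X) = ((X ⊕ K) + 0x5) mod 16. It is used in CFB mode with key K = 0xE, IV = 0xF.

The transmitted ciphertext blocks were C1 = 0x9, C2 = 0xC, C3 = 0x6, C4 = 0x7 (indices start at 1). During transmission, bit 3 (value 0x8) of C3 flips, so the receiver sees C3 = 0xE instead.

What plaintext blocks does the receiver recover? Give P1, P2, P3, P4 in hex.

P1 = 0xF, P2 = 0x0, P3 = 0x9, P4 = 0x2

CFB decryption: P_i = C_i ⊕ E(K, C_{i−1}), with C_{0} = IV.
Only C3 changed, to 0xE. In CFB, a change in C_i flips the same bit in P_i and garbles P_{i+1}. Decrypting the received ciphertext:
P1: E(K, 0xF) = 0x6; 0x9 ⊕ 0x6 = 0xF.
P2: E(K, 0x9) = 0xC; 0xC ⊕ 0xC = 0x0.
P3: E(K, 0xC) = 0x7; 0xE ⊕ 0x7 = 0x9.
P4: E(K, 0xE) = 0x5; 0x7 ⊕ 0x5 = 0x2.
Blocks that differ from the original plaintext: P3, P4.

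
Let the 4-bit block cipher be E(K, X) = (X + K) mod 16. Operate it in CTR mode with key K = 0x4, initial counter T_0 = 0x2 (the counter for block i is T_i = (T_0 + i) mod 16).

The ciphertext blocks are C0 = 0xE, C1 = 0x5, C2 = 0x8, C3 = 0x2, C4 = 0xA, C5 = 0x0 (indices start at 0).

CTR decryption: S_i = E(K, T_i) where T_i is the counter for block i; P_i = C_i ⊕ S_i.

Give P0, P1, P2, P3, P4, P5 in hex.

P0: T = 0x2, S = E(K, T) = 0x6; 0xE ⊕ 0x6 = 0x8.
P1: T = 0x3, S = E(K, T) = 0x7; 0x5 ⊕ 0x7 = 0x2.
P2: T = 0x4, S = E(K, T) = 0x8; 0x8 ⊕ 0x8 = 0x0.
P3: T = 0x5, S = E(K, T) = 0x9; 0x2 ⊕ 0x9 = 0xB.
P4: T = 0x6, S = E(K, T) = 0xA; 0xA ⊕ 0xA = 0x0.
P5: T = 0x7, S = E(K, T) = 0xB; 0x0 ⊕ 0xB = 0xB.

P0 = 0x8, P1 = 0x2, P2 = 0x0, P3 = 0xB, P4 = 0x0, P5 = 0xB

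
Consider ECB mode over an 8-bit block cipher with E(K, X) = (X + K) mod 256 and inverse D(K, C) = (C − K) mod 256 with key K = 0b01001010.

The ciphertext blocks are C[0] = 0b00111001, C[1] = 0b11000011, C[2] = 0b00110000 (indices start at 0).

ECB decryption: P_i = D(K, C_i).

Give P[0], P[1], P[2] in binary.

P[0] = 0b11101111, P[1] = 0b01111001, P[2] = 0b11100110

P[0]: D(K, 0b00111001) = 0b11101111.
P[1]: D(K, 0b11000011) = 0b01111001.
P[2]: D(K, 0b00110000) = 0b11100110.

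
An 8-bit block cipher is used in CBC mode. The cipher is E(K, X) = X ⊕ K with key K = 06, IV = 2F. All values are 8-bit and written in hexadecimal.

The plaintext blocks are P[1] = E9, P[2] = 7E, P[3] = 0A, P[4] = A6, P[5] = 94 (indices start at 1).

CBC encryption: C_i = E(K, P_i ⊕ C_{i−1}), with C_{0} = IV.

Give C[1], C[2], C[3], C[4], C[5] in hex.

C[1]: P[1] ⊕ 2F = C6; E(K, C6) = C0.
C[2]: P[2] ⊕ C0 = BE; E(K, BE) = B8.
C[3]: P[3] ⊕ B8 = B2; E(K, B2) = B4.
C[4]: P[4] ⊕ B4 = 12; E(K, 12) = 14.
C[5]: P[5] ⊕ 14 = 80; E(K, 80) = 86.

C[1] = C0, C[2] = B8, C[3] = B4, C[4] = 14, C[5] = 86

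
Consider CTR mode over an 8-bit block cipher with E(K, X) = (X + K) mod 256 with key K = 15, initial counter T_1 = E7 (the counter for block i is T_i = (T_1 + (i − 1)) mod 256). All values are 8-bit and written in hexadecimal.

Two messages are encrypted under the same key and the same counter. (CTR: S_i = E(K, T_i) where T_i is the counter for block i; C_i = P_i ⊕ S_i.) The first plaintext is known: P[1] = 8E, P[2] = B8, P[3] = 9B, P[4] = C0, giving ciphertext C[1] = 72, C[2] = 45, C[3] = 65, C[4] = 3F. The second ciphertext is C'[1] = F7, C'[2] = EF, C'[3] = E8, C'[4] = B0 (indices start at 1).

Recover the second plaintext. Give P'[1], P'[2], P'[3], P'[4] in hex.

P'[1] = 0B, P'[2] = 12, P'[3] = 16, P'[4] = 4F

In CTR with a reused counter, both messages share the same keystream S_i, so C_i ⊕ C'_i = P_i ⊕ P'_i and thus P'_i = P_i ⊕ C_i ⊕ C'_i.
P'[1]: 8E ⊕ 72 ⊕ F7 = 0B.
P'[2]: B8 ⊕ 45 ⊕ EF = 12.
P'[3]: 9B ⊕ 65 ⊕ E8 = 16.
P'[4]: C0 ⊕ 3F ⊕ B0 = 4F.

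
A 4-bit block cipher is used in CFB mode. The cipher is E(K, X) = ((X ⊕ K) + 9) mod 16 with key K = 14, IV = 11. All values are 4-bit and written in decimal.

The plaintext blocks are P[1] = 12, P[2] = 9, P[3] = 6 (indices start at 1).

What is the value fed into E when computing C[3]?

CFB encryption: C_i = P_i ⊕ E(K, C_{i−1}), with C_{0} = IV.
C[1]: E(K, 11) = 14; 12 ⊕ 14 = 2.
C[2]: E(K, 2) = 5; 9 ⊕ 5 = 12.
C[3]: E(K, 12) = 11; 6 ⊕ 11 = 13.
So the input to E for block [3] is 12.

12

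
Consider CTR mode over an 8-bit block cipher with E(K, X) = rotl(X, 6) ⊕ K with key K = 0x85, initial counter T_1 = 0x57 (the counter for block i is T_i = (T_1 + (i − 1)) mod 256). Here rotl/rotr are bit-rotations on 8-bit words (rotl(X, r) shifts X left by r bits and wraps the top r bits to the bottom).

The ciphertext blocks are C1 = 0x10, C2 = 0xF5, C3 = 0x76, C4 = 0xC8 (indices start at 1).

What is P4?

CTR decryption: S_i = E(K, T_i) where T_i is the counter for block i; P_i = C_i ⊕ S_i.
P4: T = 0x5A, S = E(K, T) = 0x13; 0xC8 ⊕ 0x13 = 0xDB.

P4 = 0xDB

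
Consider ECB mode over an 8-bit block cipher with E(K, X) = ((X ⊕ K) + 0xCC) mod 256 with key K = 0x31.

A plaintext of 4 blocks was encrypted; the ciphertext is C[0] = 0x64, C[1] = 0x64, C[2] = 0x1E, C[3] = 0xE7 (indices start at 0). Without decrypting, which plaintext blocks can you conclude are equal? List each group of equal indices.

P[0] = P[1]

ECB encrypts each block independently with the same key, so equal ciphertext blocks imply equal plaintext blocks.
C[0] = C[1] = 0x64, so P[0] = P[1].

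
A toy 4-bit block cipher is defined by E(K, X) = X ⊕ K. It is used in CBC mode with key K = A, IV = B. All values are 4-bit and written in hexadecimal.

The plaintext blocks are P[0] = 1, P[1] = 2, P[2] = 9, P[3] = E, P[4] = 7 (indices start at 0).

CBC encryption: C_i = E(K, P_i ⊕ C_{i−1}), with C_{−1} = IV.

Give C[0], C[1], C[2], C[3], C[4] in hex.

C[0]: P[0] ⊕ B = A; E(K, A) = 0.
C[1]: P[1] ⊕ 0 = 2; E(K, 2) = 8.
C[2]: P[2] ⊕ 8 = 1; E(K, 1) = B.
C[3]: P[3] ⊕ B = 5; E(K, 5) = F.
C[4]: P[4] ⊕ F = 8; E(K, 8) = 2.

C[0] = 0, C[1] = 8, C[2] = B, C[3] = F, C[4] = 2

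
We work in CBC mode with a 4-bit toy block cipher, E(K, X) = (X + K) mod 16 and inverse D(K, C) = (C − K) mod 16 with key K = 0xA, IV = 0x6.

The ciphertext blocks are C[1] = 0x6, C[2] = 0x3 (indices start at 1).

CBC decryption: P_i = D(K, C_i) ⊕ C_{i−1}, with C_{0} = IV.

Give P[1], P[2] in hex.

P[1] = 0xA, P[2] = 0xF

P[1]: D(K, 0x6) = 0xC; 0xC ⊕ 0x6 = 0xA.
P[2]: D(K, 0x3) = 0x9; 0x9 ⊕ 0x6 = 0xF.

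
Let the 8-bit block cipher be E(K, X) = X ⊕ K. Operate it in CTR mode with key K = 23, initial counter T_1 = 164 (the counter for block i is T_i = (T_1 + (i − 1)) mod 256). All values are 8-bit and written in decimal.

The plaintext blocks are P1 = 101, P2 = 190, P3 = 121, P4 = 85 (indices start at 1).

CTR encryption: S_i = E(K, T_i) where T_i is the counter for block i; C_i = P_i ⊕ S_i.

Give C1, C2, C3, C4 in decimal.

C1 = 214, C2 = 12, C3 = 200, C4 = 229

C1: T = 164, S = E(K, T) = 179; 101 ⊕ 179 = 214.
C2: T = 165, S = E(K, T) = 178; 190 ⊕ 178 = 12.
C3: T = 166, S = E(K, T) = 177; 121 ⊕ 177 = 200.
C4: T = 167, S = E(K, T) = 176; 85 ⊕ 176 = 229.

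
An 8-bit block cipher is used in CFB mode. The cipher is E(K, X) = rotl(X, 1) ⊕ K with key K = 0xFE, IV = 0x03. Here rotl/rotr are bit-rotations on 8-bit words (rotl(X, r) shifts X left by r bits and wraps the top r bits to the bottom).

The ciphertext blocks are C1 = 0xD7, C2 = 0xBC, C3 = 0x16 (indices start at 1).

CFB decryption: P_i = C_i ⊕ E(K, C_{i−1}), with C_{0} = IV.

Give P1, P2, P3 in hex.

P1 = 0x2F, P2 = 0xED, P3 = 0x91

P1: E(K, 0x03) = 0xF8; 0xD7 ⊕ 0xF8 = 0x2F.
P2: E(K, 0xD7) = 0x51; 0xBC ⊕ 0x51 = 0xED.
P3: E(K, 0xBC) = 0x87; 0x16 ⊕ 0x87 = 0x91.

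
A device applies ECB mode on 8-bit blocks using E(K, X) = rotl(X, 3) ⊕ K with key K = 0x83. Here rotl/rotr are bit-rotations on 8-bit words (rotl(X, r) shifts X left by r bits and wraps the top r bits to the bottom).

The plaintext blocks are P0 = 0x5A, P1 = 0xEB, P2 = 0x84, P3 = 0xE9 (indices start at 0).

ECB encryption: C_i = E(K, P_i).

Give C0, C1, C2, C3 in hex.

C0: E(K, 0x5A) = 0x51.
C1: E(K, 0xEB) = 0xDC.
C2: E(K, 0x84) = 0xA7.
C3: E(K, 0xE9) = 0xCC.

C0 = 0x51, C1 = 0xDC, C2 = 0xA7, C3 = 0xCC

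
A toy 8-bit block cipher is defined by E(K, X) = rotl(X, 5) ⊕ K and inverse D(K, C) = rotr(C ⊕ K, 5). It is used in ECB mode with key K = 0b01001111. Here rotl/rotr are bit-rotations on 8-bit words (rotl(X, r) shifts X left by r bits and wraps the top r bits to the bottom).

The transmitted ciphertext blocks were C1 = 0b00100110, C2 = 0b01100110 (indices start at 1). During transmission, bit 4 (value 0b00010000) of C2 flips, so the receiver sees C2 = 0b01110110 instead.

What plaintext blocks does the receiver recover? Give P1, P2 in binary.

P1 = 0b01001011, P2 = 0b11001001

ECB decryption: P_i = D(K, C_i).
Only C2 changed, to 0b01110110. In ECB, a change in C_i affects only P_i. Decrypting the received ciphertext:
P1: D(K, 0b00100110) = 0b01001011.
P2: D(K, 0b01110110) = 0b11001001.
Blocks that differ from the original plaintext: P2.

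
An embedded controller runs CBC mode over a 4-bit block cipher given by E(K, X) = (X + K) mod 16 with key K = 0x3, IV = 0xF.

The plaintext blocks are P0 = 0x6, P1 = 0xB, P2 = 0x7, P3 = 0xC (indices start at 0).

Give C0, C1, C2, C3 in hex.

C0 = 0xC, C1 = 0xA, C2 = 0x0, C3 = 0xF

CBC encryption: C_i = E(K, P_i ⊕ C_{i−1}), with C_{−1} = IV.
C0: P0 ⊕ 0xF = 0x9; E(K, 0x9) = 0xC.
C1: P1 ⊕ 0xC = 0x7; E(K, 0x7) = 0xA.
C2: P2 ⊕ 0xA = 0xD; E(K, 0xD) = 0x0.
C3: P3 ⊕ 0x0 = 0xC; E(K, 0xC) = 0xF.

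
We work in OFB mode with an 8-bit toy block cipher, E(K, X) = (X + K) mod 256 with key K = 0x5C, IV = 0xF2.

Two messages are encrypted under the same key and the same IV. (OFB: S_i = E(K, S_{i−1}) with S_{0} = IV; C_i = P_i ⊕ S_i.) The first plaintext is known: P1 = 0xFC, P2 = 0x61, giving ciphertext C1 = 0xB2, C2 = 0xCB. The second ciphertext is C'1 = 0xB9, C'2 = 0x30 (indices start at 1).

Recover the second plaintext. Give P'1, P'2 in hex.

P'1 = 0xF7, P'2 = 0x9A

In OFB with a reused IV, both messages share the same keystream S_i, so C_i ⊕ C'_i = P_i ⊕ P'_i and thus P'_i = P_i ⊕ C_i ⊕ C'_i.
P'1: 0xFC ⊕ 0xB2 ⊕ 0xB9 = 0xF7.
P'2: 0x61 ⊕ 0xCB ⊕ 0x30 = 0x9A.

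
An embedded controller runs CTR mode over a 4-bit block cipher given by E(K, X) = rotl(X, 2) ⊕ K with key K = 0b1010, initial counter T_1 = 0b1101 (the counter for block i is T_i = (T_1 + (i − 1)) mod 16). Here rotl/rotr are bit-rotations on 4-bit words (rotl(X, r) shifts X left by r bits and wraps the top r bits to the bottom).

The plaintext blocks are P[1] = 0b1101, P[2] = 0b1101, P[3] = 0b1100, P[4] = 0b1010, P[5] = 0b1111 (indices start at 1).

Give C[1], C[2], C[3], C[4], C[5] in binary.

CTR encryption: S_i = E(K, T_i) where T_i is the counter for block i; C_i = P_i ⊕ S_i.
C[1]: T = 0b1101, S = E(K, T) = 0b1101; 0b1101 ⊕ 0b1101 = 0b0000.
C[2]: T = 0b1110, S = E(K, T) = 0b0001; 0b1101 ⊕ 0b0001 = 0b1100.
C[3]: T = 0b1111, S = E(K, T) = 0b0101; 0b1100 ⊕ 0b0101 = 0b1001.
C[4]: T = 0b0000, S = E(K, T) = 0b1010; 0b1010 ⊕ 0b1010 = 0b0000.
C[5]: T = 0b0001, S = E(K, T) = 0b1110; 0b1111 ⊕ 0b1110 = 0b0001.

C[1] = 0b0000, C[2] = 0b1100, C[3] = 0b1001, C[4] = 0b0000, C[5] = 0b0001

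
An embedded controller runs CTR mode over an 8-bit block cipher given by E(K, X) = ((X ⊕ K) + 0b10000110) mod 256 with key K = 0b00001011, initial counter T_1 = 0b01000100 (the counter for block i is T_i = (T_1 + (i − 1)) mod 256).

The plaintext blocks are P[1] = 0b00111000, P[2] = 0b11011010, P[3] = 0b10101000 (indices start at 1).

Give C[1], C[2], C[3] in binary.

CTR encryption: S_i = E(K, T_i) where T_i is the counter for block i; C_i = P_i ⊕ S_i.
C[1]: T = 0b01000100, S = E(K, T) = 0b11010101; 0b00111000 ⊕ 0b11010101 = 0b11101101.
C[2]: T = 0b01000101, S = E(K, T) = 0b11010100; 0b11011010 ⊕ 0b11010100 = 0b00001110.
C[3]: T = 0b01000110, S = E(K, T) = 0b11010011; 0b10101000 ⊕ 0b11010011 = 0b01111011.

C[1] = 0b11101101, C[2] = 0b00001110, C[3] = 0b01111011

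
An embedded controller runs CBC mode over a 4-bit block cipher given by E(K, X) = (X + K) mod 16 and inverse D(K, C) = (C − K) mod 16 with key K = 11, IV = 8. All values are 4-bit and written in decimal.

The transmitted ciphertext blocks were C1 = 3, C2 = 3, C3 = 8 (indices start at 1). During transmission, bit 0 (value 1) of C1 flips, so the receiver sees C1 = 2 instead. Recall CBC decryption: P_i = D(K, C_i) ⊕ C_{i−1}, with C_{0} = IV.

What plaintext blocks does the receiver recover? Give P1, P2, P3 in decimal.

P1 = 15, P2 = 10, P3 = 14

Only C1 changed, to 2. In CBC, a change in C_i garbles P_i and flips the same bit in P_{i+1}. Decrypting the received ciphertext:
P1: D(K, 2) = 7; 7 ⊕ 8 = 15.
P2: D(K, 3) = 8; 8 ⊕ 2 = 10.
P3: D(K, 8) = 13; 13 ⊕ 3 = 14.
Blocks that differ from the original plaintext: P1, P2.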